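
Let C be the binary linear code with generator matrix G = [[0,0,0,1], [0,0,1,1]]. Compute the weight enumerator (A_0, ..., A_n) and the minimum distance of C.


Weight distribution: A_0 = 1, A_1 = 2, A_2 = 1. Minimum distance d = 1.

Enumerate all 2^2 = 4 messages m ∈ F_2^2.
For each, compute codeword c = mG in F_2^4, then tally its weight.
  m = 00 → c = 0000, weight = 0.
  m = 10 → c = 0001, weight = 1.
  m = 01 → c = 0011, weight = 2.
  m = 11 → c = 0010, weight = 1.
Tally weights:
  weight 0: 1 codewords.
  weight 1: 2 codewords.
  weight 2: 1 codewords.
Minimum distance d = smallest w > 0 with A_w > 0 = 1.
Sanity: Σ A_w = 4 = 2^2 = 4 ✓.


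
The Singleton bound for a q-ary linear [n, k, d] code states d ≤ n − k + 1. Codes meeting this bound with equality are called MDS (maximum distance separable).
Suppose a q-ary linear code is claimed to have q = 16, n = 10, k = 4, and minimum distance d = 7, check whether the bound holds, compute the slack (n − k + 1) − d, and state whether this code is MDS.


Singleton RHS = n − k + 1 = 7, slack = 0, bound satisfied, MDS.

Singleton bound: d ≤ n − k + 1.
Here n = 10, k = 4, so n − k + 1 = 7.
Given d = 7, check d ≤ 7: YES.
Slack = (n − k + 1) − d = 0.
The code is MDS (slack = 0).
Description: the claimed parameters are [10, 4, 7]_16; such a code would be MDS (meets Singleton bound).


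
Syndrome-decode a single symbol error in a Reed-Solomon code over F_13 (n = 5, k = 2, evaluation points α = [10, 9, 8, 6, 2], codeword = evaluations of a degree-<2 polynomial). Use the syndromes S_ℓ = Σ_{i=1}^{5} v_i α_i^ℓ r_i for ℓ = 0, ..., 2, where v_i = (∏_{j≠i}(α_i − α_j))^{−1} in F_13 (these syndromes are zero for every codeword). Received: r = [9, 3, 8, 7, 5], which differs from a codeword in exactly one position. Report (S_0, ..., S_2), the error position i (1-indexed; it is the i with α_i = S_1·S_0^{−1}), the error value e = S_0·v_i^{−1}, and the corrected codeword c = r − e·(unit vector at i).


S = (8, 7, 11), error at position 2, error magnitude e = 1, c = [9, 2, 8, 7, 5].

Step 1: column multipliers v_i = (∏_{j≠i}(α_i − α_j))^{−1} mod 13.
  i = 1 (α = 10): (10−9)(10−8)(10−6)(10−2) = 1·2·4·8 = 64 ≡ 12, so v_1 = 12^{−1} = 12 (mod 13).
  i = 2 (α = 9): (9−10)(9−8)(9−6)(9−2) = (−1)·1·3·7 = −21 ≡ 5, so v_2 = 5^{−1} = 8 (mod 13).
  i = 3 (α = 8): (8−10)(8−9)(8−6)(8−2) = (−2)·(−1)·2·6 = 24 ≡ 11, so v_3 = 11^{−1} = 6 (mod 13).
  i = 4 (α = 6): (6−10)(6−9)(6−8)(6−2) = (−4)·(−3)·(−2)·4 = −96 ≡ 8, so v_4 = 8^{−1} = 5 (mod 13).
  i = 5 (α = 2): (2−10)(2−9)(2−8)(2−6) = (−8)·(−7)·(−6)·(−4) = 1344 ≡ 5, so v_5 = 5^{−1} = 8 (mod 13).
  v = [12, 8, 6, 5, 8].
Step 2: syndromes of r = [9, 3, 8, 7, 5] (all sums mod 13).
  S_0 = Σ v_i r_i = 12·9 + 8·3 + 6·8 + 5·7 + 8·5 = 255 ≡ 8.
  S_1 = Σ v_i α_i r_i = 12·10·9 + 8·9·3 + 6·8·8 + 5·6·7 + 8·2·5 = 1970 ≡ 7.
  α_i^2 mod 13 = [9, 3, 12, 10, 4].
  S_2 = Σ v_i α_i^2 r_i = 12·9·9 + 8·3·3 + 6·12·8 + 5·10·7 + 8·4·5 = 2130 ≡ 11.
  S = (8, 7, 11) ≠ 0, so r is not a codeword (an error is present).
Step 3: locate the error. For a single error e at position i, S_ℓ = v_i·e·α_i^ℓ, so α_err = S_1/S_0.
  S_0^{−1} = 8^{−1} = 5 (mod 13), so α_err = 7·5 = 35 ≡ 9 = α_2. Error position i = 2.
  Consistency check: S_2/S_1 = 11·2 = 22 ≡ 9 = α_err ✓ (single-error assumption holds).
Step 4: error magnitude e = S_0/v_2 = S_0·∏_{j≠2}(α_2 − α_j) = 8·5 = 40 ≡ 1 (mod 13).
Step 5: correct position 2: c_2 = r_2 − e = 3 − 1 ≡ 2 (mod 13). Hence c = [9, 2, 8, 7, 5].
  Check: interpolating c through the α_i gives m(x) = 4 + 7·x (degree < 2) with m(α_i) = c_i for every i, so c is indeed a codeword.


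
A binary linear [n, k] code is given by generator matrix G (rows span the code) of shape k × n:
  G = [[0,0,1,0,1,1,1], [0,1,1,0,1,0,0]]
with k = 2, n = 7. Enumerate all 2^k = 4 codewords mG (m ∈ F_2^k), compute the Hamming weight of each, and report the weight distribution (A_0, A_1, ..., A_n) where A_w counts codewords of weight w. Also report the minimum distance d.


Weight distribution: A_0 = 1, A_3 = 2, A_4 = 1. Minimum distance d = 3.

Enumerate all 2^2 = 4 messages m ∈ F_2^2.
For each, compute codeword c = mG in F_2^7, then tally its weight.
  m = 00 → c = 0000000, weight = 0.
  m = 10 → c = 0010111, weight = 4.
  m = 01 → c = 0110100, weight = 3.
  m = 11 → c = 0100011, weight = 3.
Tally weights:
  weight 0: 1 codewords.
  weight 3: 2 codewords.
  weight 4: 1 codewords.
Minimum distance d = smallest w > 0 with A_w > 0 = 3.
Sanity: Σ A_w = 4 = 2^2 = 4 ✓.


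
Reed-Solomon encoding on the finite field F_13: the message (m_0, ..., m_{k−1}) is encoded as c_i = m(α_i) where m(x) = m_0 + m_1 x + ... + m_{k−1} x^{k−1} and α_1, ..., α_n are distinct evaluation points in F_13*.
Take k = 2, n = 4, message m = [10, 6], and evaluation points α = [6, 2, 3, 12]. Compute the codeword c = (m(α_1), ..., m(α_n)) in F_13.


c = [7, 9, 2, 4]

Message polynomial: m(x) = 10 + 6·x (mod 13).
For each evaluation point α_i, compute m(α_i) mod 13:
  α_1 = 6: Horner steps 6 → 7, so m(6) = 7.
  α_2 = 2: Horner steps 6 → 9, so m(2) = 9.
  α_3 = 3: Horner steps 6 → 2, so m(3) = 2.
  α_4 = 12: Horner steps 6 → 4, so m(12) = 4.
Codeword c = [7, 9, 2, 4] ∈ F_13^4.


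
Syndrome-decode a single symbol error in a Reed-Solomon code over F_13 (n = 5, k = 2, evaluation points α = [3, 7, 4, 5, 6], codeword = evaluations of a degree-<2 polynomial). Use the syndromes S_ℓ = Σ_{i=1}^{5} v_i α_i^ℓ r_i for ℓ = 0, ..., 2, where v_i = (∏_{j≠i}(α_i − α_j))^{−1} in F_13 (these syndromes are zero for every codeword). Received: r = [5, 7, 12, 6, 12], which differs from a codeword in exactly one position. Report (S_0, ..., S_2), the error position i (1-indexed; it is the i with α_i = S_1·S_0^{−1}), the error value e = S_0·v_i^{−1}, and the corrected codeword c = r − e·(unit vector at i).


S = (11, 1, 6), error at position 5, error magnitude e = 12, c = [5, 7, 12, 6, 0].

Step 1: column multipliers v_i = (∏_{j≠i}(α_i − α_j))^{−1} mod 13.
  i = 1 (α = 3): (3−7)(3−4)(3−5)(3−6) = (−4)·(−1)·(−2)·(−3) = 24 ≡ 11, so v_1 = 11^{−1} = 6 (mod 13).
  i = 2 (α = 7): (7−3)(7−4)(7−5)(7−6) = 4·3·2·1 = 24 ≡ 11, so v_2 = 11^{−1} = 6 (mod 13).
  i = 3 (α = 4): (4−3)(4−7)(4−5)(4−6) = 1·(−3)·(−1)·(−2) = −6 ≡ 7, so v_3 = 7^{−1} = 2 (mod 13).
  i = 4 (α = 5): (5−3)(5−7)(5−4)(5−6) = 2·(−2)·1·(−1) = 4 ≡ 4, so v_4 = 4^{−1} = 10 (mod 13).
  i = 5 (α = 6): (6−3)(6−7)(6−4)(6−5) = 3·(−1)·2·1 = −6 ≡ 7, so v_5 = 7^{−1} = 2 (mod 13).
  v = [6, 6, 2, 10, 2].
Step 2: syndromes of r = [5, 7, 12, 6, 12] (all sums mod 13).
  S_0 = Σ v_i r_i = 6·5 + 6·7 + 2·12 + 10·6 + 2·12 = 180 ≡ 11.
  S_1 = Σ v_i α_i r_i = 6·3·5 + 6·7·7 + 2·4·12 + 10·5·6 + 2·6·12 = 924 ≡ 1.
  α_i^2 mod 13 = [9, 10, 3, 12, 10].
  S_2 = Σ v_i α_i^2 r_i = 6·9·5 + 6·10·7 + 2·3·12 + 10·12·6 + 2·10·12 = 1722 ≡ 6.
  S = (11, 1, 6) ≠ 0, so r is not a codeword (an error is present).
Step 3: locate the error. For a single error e at position i, S_ℓ = v_i·e·α_i^ℓ, so α_err = S_1/S_0.
  S_0^{−1} = 11^{−1} = 6 (mod 13), so α_err = 1·6 = 6 ≡ 6 = α_5. Error position i = 5.
  Consistency check: S_2/S_1 = 6·1 = 6 ≡ 6 = α_err ✓ (single-error assumption holds).
Step 4: error magnitude e = S_0/v_5 = S_0·∏_{j≠5}(α_5 − α_j) = 11·7 = 77 ≡ 12 (mod 13).
Step 5: correct position 5: c_5 = r_5 − e = 12 − 12 ≡ 0 (mod 13). Hence c = [5, 7, 12, 6, 0].
  Check: interpolating c through the α_i gives m(x) = 10 + 7·x (degree < 2) with m(α_i) = c_i for every i, so c is indeed a codeword.


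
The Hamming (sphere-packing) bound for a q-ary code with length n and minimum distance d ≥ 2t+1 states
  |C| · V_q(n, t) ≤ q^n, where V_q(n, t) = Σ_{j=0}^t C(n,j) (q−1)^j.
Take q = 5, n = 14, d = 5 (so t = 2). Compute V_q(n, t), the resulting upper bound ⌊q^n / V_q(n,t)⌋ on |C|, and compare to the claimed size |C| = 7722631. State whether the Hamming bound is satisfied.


V_q(n, t) = 1513, q^n = 6103515625, Hamming bound = 4034048, |C| = 7722631 > bound (violated).

Step 1: Compute V_q(n, t) = Σ_{j=0}^2 C(n, j) (q−1)^j.
  j = 0: C(14,0)·(4)^0 = 1·1 = 1.
  j = 1: C(14,1)·(4)^1 = 14·4 = 56.
  j = 2: C(14,2)·(4)^2 = 91·16 = 1456.
  V_q(n, t) = 1 + 56 + 1456 = 1513.
Step 2: q^n = 5^14 = 6103515625.
Step 3: Hamming bound ⌊q^n / V_q(n,t)⌋ = ⌊6103515625/1513⌋ = 4034048.
Step 4: Compare |C| = 7722631 to 4034048: violated.
The claimed |C| lies above the Hamming bound, so no 5-ary code of length 14 with d ≥ 5 can have 7722631 codewords.


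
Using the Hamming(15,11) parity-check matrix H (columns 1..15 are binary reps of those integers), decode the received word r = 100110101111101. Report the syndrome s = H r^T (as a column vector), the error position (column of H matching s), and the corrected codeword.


s = (0, 0, 0, 1)^T, error position = 1, corrected codeword c = 000110101111101

Compute s = H r^T mod 2 one row at a time:
  s_1 = 0 + 1 + 1 + 1 + 1 + 1 + 0 + 1 = 6 ≡ 0 (mod 2).
  s_2 = 1 + 1 + 0 + 1 + 1 + 1 + 0 + 1 = 6 ≡ 0 (mod 2).
  s_3 = 0 + 0 + 0 + 1 + 1 + 1 + 0 + 1 = 4 ≡ 0 (mod 2).
  s_4 = 1 + 0 + 1 + 1 + 1 + 1 + 1 + 1 = 7 ≡ 1 (mod 2).
s = (0, 0, 0, 1)^T — this equals column 1 of H (binary 0001), so error is at position 1.
Correct: flip bit 1 of r = 100110101111101 to get c = 000110101111101.


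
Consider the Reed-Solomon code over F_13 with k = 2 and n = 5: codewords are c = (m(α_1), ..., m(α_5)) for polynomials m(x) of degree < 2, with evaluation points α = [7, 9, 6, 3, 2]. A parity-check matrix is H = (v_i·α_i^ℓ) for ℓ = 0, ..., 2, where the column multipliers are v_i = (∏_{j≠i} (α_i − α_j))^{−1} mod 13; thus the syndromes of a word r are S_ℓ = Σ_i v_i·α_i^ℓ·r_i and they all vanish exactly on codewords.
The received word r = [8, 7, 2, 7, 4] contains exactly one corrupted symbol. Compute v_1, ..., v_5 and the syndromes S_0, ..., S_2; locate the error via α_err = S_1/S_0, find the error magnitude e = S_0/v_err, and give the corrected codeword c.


S = (6, 5, 2), error at position 4, error magnitude e = 10, c = [8, 7, 2, 10, 4].

Step 1: column multipliers v_i = (∏_{j≠i}(α_i − α_j))^{−1} mod 13.
  i = 1 (α = 7): (7−9)(7−6)(7−3)(7−2) = (−2)·1·4·5 = −40 ≡ 12, so v_1 = 12^{−1} = 12 (mod 13).
  i = 2 (α = 9): (9−7)(9−6)(9−3)(9−2) = 2·3·6·7 = 252 ≡ 5, so v_2 = 5^{−1} = 8 (mod 13).
  i = 3 (α = 6): (6−7)(6−9)(6−3)(6−2) = (−1)·(−3)·3·4 = 36 ≡ 10, so v_3 = 10^{−1} = 4 (mod 13).
  i = 4 (α = 3): (3−7)(3−9)(3−6)(3−2) = (−4)·(−6)·(−3)·1 = −72 ≡ 6, so v_4 = 6^{−1} = 11 (mod 13).
  i = 5 (α = 2): (2−7)(2−9)(2−6)(2−3) = (−5)·(−7)·(−4)·(−1) = 140 ≡ 10, so v_5 = 10^{−1} = 4 (mod 13).
  v = [12, 8, 4, 11, 4].
Step 2: syndromes of r = [8, 7, 2, 7, 4] (all sums mod 13).
  S_0 = Σ v_i r_i = 12·8 + 8·7 + 4·2 + 11·7 + 4·4 = 253 ≡ 6.
  S_1 = Σ v_i α_i r_i = 12·7·8 + 8·9·7 + 4·6·2 + 11·3·7 + 4·2·4 = 1487 ≡ 5.
  α_i^2 mod 13 = [10, 3, 10, 9, 4].
  S_2 = Σ v_i α_i^2 r_i = 12·10·8 + 8·3·7 + 4·10·2 + 11·9·7 + 4·4·4 = 1965 ≡ 2.
  S = (6, 5, 2) ≠ 0, so r is not a codeword (an error is present).
Step 3: locate the error. For a single error e at position i, S_ℓ = v_i·e·α_i^ℓ, so α_err = S_1/S_0.
  S_0^{−1} = 6^{−1} = 11 (mod 13), so α_err = 5·11 = 55 ≡ 3 = α_4. Error position i = 4.
  Consistency check: S_2/S_1 = 2·8 = 16 ≡ 3 = α_err ✓ (single-error assumption holds).
Step 4: error magnitude e = S_0/v_4 = S_0·∏_{j≠4}(α_4 − α_j) = 6·6 = 36 ≡ 10 (mod 13).
Step 5: correct position 4: c_4 = r_4 − e = 7 − 10 ≡ 10 (mod 13). Hence c = [8, 7, 2, 10, 4].
  Check: interpolating c through the α_i gives m(x) = 5 + 6·x (degree < 2) with m(α_i) = c_i for every i, so c is indeed a codeword.


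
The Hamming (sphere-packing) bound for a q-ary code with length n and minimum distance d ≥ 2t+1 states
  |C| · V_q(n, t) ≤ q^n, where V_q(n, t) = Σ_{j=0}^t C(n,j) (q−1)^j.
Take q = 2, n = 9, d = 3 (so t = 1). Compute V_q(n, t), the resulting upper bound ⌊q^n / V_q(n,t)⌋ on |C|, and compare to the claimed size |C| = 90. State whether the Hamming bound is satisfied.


V_q(n, t) = 10, q^n = 512, Hamming bound = 51, |C| = 90 > bound (violated).

Step 1: Compute V_q(n, t) = Σ_{j=0}^1 C(n, j) (q−1)^j.
  j = 0: C(9,0)·(1)^0 = 1·1 = 1.
  j = 1: C(9,1)·(1)^1 = 9·1 = 9.
  V_q(n, t) = 1 + 9 = 10.
Step 2: q^n = 2^9 = 512.
Step 3: Hamming bound ⌊q^n / V_q(n,t)⌋ = ⌊512/10⌋ = 51.
Step 4: Compare |C| = 90 to 51: violated.
The claimed |C| lies above the Hamming bound, so no 2-ary code of length 9 with d ≥ 3 can have 90 codewords.


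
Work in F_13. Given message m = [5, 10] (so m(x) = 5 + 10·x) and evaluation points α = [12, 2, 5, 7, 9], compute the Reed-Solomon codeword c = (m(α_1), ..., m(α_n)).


c = [8, 12, 3, 10, 4]

Message polynomial: m(x) = 5 + 10·x (mod 13).
For each evaluation point α_i, compute m(α_i) mod 13:
  α_1 = 12: Horner steps 10 → 8, so m(12) = 8.
  α_2 = 2: Horner steps 10 → 12, so m(2) = 12.
  α_3 = 5: Horner steps 10 → 3, so m(5) = 3.
  α_4 = 7: Horner steps 10 → 10, so m(7) = 10.
  α_5 = 9: Horner steps 10 → 4, so m(9) = 4.
Codeword c = [8, 12, 3, 10, 4] ∈ F_13^5.


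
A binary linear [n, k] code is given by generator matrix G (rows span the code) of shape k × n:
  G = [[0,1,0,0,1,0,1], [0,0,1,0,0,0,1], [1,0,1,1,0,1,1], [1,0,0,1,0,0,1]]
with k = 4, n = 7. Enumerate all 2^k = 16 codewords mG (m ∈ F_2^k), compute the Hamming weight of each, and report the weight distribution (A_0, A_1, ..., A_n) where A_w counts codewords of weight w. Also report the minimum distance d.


Weight distribution: A_0 = 1, A_2 = 3, A_3 = 6, A_4 = 1, A_5 = 2, A_6 = 3. Minimum distance d = 2.

Enumerate all 2^4 = 16 messages m ∈ F_2^4.
For each, compute codeword c = mG in F_2^7, then tally its weight.
  m = 0000 → c = 0000000, weight = 0.
  m = 1000 → c = 0100101, weight = 3.
  m = 0100 → c = 0010001, weight = 2.
  m = 1100 → c = 0110100, weight = 3.
  m = 0010 → c = 1011011, weight = 5.
  m = 1010 → c = 1111110, weight = 6.
  m = 0110 → c = 1001010, weight = 3.
  m = 1110 → c = 1101111, weight = 6.
  m = 0001 → c = 1001001, weight = 3.
  m = 1001 → c = 1101100, weight = 4.
  m = 0101 → c = 1011000, weight = 3.
  m = 1101 → c = 1111101, weight = 6.
  m = 0011 → c = 0010010, weight = 2.
  m = 1011 → c = 0110111, weight = 5.
  m = 0111 → c = 0000011, weight = 2.
  m = 1111 → c = 0100110, weight = 3.
Tally weights:
  weight 0: 1 codewords.
  weight 2: 3 codewords.
  weight 3: 6 codewords.
  weight 4: 1 codewords.
  weight 5: 2 codewords.
  weight 6: 3 codewords.
Minimum distance d = smallest w > 0 with A_w > 0 = 2.
Sanity: Σ A_w = 16 = 2^4 = 16 ✓.


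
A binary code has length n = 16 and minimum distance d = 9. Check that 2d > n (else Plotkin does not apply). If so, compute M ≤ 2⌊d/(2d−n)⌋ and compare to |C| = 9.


Plotkin bound M ≤ 8; given |C| = 9 > bound (violated).

Check applicability: 2d = 18, n = 16.
2d − n = 2 > 0, so Plotkin applies.
Compute d/(2d−n) = 9/2 ≈ 4.5000.
⌊d/(2d−n)⌋ = 4.
Plotkin bound: M ≤ 2·4 = 8.
Given |C| = 9, check: VIOLATED.
This |C| is above the Plotkin bound, so no binary code with n = 16, d = 9 and 9 codewords exists.


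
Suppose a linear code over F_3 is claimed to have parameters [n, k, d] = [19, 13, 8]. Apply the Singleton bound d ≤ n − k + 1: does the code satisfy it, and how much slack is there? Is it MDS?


Singleton RHS = n − k + 1 = 7, slack = -1, bound violated (no such code; not MDS).

Singleton bound: d ≤ n − k + 1.
Here n = 19, k = 13, so n − k + 1 = 7.
Given d = 8, check d ≤ 7: NO.
Slack = (n − k + 1) − d = -1.
The slack is negative: d = 8 exceeds n − k + 1 = 7 by 1, so the Singleton bound is violated and no linear [19, 13, 8]_3 code can exist. In particular it is not MDS (MDS requires d = n − k + 1 exactly).
Description: the claimed parameters are [19, 13, 8]_3; such a code would be impossible (violates the Singleton bound).


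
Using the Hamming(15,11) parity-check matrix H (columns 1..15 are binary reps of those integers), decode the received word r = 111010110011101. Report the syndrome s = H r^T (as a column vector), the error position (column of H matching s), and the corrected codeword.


s = (1, 1, 1, 1)^T, error position = 15, corrected codeword c = 111010110011100

Compute s = H r^T mod 2 one row at a time:
  s_1 = 1 + 0 + 0 + 1 + 1 + 1 + 0 + 1 = 5 ≡ 1 (mod 2).
  s_2 = 0 + 1 + 0 + 1 + 1 + 1 + 0 + 1 = 5 ≡ 1 (mod 2).
  s_3 = 1 + 1 + 0 + 1 + 0 + 1 + 0 + 1 = 5 ≡ 1 (mod 2).
  s_4 = 1 + 1 + 1 + 1 + 0 + 1 + 1 + 1 = 7 ≡ 1 (mod 2).
s = (1, 1, 1, 1)^T — this equals column 15 of H (binary 1111), so error is at position 15.
Correct: flip bit 15 of r = 111010110011101 to get c = 111010110011100.


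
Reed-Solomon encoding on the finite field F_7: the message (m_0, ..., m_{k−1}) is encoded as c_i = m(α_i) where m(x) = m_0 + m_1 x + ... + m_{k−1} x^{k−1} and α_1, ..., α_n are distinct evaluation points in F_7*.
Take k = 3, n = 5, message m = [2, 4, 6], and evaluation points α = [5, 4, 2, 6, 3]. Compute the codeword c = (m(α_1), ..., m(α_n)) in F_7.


c = [4, 2, 6, 4, 5]

Message polynomial: m(x) = 2 + 4·x + 6·x^2 (mod 7).
For each evaluation point α_i, compute m(α_i) mod 7:
  α_1 = 5: Horner steps 6 → 6 → 4, so m(5) = 4.
  α_2 = 4: Horner steps 6 → 0 → 2, so m(4) = 2.
  α_3 = 2: Horner steps 6 → 2 → 6, so m(2) = 6.
  α_4 = 6: Horner steps 6 → 5 → 4, so m(6) = 4.
  α_5 = 3: Horner steps 6 → 1 → 5, so m(3) = 5.
Codeword c = [4, 2, 6, 4, 5] ∈ F_7^5.


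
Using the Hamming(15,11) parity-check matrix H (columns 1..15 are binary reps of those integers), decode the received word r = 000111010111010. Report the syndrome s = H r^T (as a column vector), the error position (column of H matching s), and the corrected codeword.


s = (1, 1, 0, 0)^T, error position = 12, corrected codeword c = 000111010110010

Compute s = H r^T mod 2 one row at a time:
  s_1 = 1 + 0 + 1 + 1 + 1 + 0 + 1 + 0 = 5 ≡ 1 (mod 2).
  s_2 = 1 + 1 + 1 + 0 + 1 + 0 + 1 + 0 = 5 ≡ 1 (mod 2).
  s_3 = 0 + 0 + 1 + 0 + 1 + 1 + 1 + 0 = 4 ≡ 0 (mod 2).
  s_4 = 0 + 0 + 1 + 0 + 0 + 1 + 0 + 0 = 2 ≡ 0 (mod 2).
s = (1, 1, 0, 0)^T — this equals column 12 of H (binary 1100), so error is at position 12.
Correct: flip bit 12 of r = 000111010111010 to get c = 000111010110010.


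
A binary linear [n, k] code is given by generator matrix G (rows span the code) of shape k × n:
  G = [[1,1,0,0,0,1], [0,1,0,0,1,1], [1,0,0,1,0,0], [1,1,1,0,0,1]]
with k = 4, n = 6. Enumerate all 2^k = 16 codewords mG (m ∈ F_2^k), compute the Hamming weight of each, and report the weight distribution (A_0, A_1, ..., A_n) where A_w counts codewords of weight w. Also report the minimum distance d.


Weight distribution: A_0 = 1, A_1 = 1, A_2 = 3, A_3 = 6, A_4 = 3, A_5 = 1, A_6 = 1. Minimum distance d = 1.

Enumerate all 2^4 = 16 messages m ∈ F_2^4.
For each, compute codeword c = mG in F_2^6, then tally its weight.
  m = 0000 → c = 000000, weight = 0.
  m = 1000 → c = 110001, weight = 3.
  m = 0100 → c = 010011, weight = 3.
  m = 1100 → c = 100010, weight = 2.
  m = 0010 → c = 100100, weight = 2.
  m = 1010 → c = 010101, weight = 3.
  m = 0110 → c = 110111, weight = 5.
  m = 1110 → c = 000110, weight = 2.
  m = 0001 → c = 111001, weight = 4.
  m = 1001 → c = 001000, weight = 1.
  m = 0101 → c = 101010, weight = 3.
  m = 1101 → c = 011011, weight = 4.
  m = 0011 → c = 011101, weight = 4.
  m = 1011 → c = 101100, weight = 3.
  m = 0111 → c = 001110, weight = 3.
  m = 1111 → c = 111111, weight = 6.
Tally weights:
  weight 0: 1 codewords.
  weight 1: 1 codewords.
  weight 2: 3 codewords.
  weight 3: 6 codewords.
  weight 4: 3 codewords.
  weight 5: 1 codewords.
  weight 6: 1 codewords.
Minimum distance d = smallest w > 0 with A_w > 0 = 1.
Sanity: Σ A_w = 16 = 2^4 = 16 ✓.


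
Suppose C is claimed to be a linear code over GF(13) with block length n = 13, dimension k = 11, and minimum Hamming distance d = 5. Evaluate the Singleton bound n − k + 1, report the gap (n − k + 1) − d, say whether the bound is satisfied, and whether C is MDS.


Singleton RHS = n − k + 1 = 3, slack = -2, bound violated (no such code; not MDS).

Singleton bound: d ≤ n − k + 1.
Here n = 13, k = 11, so n − k + 1 = 3.
Given d = 5, check d ≤ 3: NO.
Slack = (n − k + 1) − d = -2.
The slack is negative: d = 5 exceeds n − k + 1 = 3 by 2, so the Singleton bound is violated and no linear [13, 11, 5]_13 code can exist. In particular it is not MDS (MDS requires d = n − k + 1 exactly).
Description: the claimed parameters are [13, 11, 5]_13; such a code would be impossible (violates the Singleton bound).


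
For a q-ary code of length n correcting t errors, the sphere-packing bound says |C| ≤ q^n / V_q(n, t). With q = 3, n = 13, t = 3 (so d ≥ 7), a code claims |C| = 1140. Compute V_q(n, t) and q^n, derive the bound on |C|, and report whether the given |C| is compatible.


V_q(n, t) = 2627, q^n = 1594323, Hamming bound = 606, |C| = 1140 > bound (violated).

Step 1: Compute V_q(n, t) = Σ_{j=0}^3 C(n, j) (q−1)^j.
  j = 0: C(13,0)·(2)^0 = 1·1 = 1.
  j = 1: C(13,1)·(2)^1 = 13·2 = 26.
  j = 2: C(13,2)·(2)^2 = 78·4 = 312.
  j = 3: C(13,3)·(2)^3 = 286·8 = 2288.
  V_q(n, t) = 1 + 26 + 312 + 2288 = 2627.
Step 2: q^n = 3^13 = 1594323.
Step 3: Hamming bound ⌊q^n / V_q(n,t)⌋ = ⌊1594323/2627⌋ = 606.
Step 4: Compare |C| = 1140 to 606: violated.
The claimed |C| lies above the Hamming bound, so no 3-ary code of length 13 with d ≥ 7 can have 1140 codewords.


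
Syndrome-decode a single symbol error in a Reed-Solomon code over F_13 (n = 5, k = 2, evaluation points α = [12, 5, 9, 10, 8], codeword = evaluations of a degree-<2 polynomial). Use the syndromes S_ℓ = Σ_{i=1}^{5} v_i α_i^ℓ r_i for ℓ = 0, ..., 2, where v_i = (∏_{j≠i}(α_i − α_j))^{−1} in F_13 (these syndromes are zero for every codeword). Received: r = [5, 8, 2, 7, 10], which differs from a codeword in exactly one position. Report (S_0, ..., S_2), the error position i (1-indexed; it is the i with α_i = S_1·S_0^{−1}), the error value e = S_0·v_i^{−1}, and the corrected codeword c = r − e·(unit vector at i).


S = (12, 1, 12), error at position 1, error magnitude e = 1, c = [4, 8, 2, 7, 10].

Step 1: column multipliers v_i = (∏_{j≠i}(α_i − α_j))^{−1} mod 13.
  i = 1 (α = 12): (12−5)(12−9)(12−10)(12−8) = 7·3·2·4 = 168 ≡ 12, so v_1 = 12^{−1} = 12 (mod 13).
  i = 2 (α = 5): (5−12)(5−9)(5−10)(5−8) = (−7)·(−4)·(−5)·(−3) = 420 ≡ 4, so v_2 = 4^{−1} = 10 (mod 13).
  i = 3 (α = 9): (9−12)(9−5)(9−10)(9−8) = (−3)·4·(−1)·1 = 12 ≡ 12, so v_3 = 12^{−1} = 12 (mod 13).
  i = 4 (α = 10): (10−12)(10−5)(10−9)(10−8) = (−2)·5·1·2 = −20 ≡ 6, so v_4 = 6^{−1} = 11 (mod 13).
  i = 5 (α = 8): (8−12)(8−5)(8−9)(8−10) = (−4)·3·(−1)·(−2) = −24 ≡ 2, so v_5 = 2^{−1} = 7 (mod 13).
  v = [12, 10, 12, 11, 7].
Step 2: syndromes of r = [5, 8, 2, 7, 10] (all sums mod 13).
  S_0 = Σ v_i r_i = 12·5 + 10·8 + 12·2 + 11·7 + 7·10 = 311 ≡ 12.
  S_1 = Σ v_i α_i r_i = 12·12·5 + 10·5·8 + 12·9·2 + 11·10·7 + 7·8·10 = 2666 ≡ 1.
  α_i^2 mod 13 = [1, 12, 3, 9, 12].
  S_2 = Σ v_i α_i^2 r_i = 12·1·5 + 10·12·8 + 12·3·2 + 11·9·7 + 7·12·10 = 2625 ≡ 12.
  S = (12, 1, 12) ≠ 0, so r is not a codeword (an error is present).
Step 3: locate the error. For a single error e at position i, S_ℓ = v_i·e·α_i^ℓ, so α_err = S_1/S_0.
  S_0^{−1} = 12^{−1} = 12 (mod 13), so α_err = 1·12 = 12 ≡ 12 = α_1. Error position i = 1.
  Consistency check: S_2/S_1 = 12·1 = 12 ≡ 12 = α_err ✓ (single-error assumption holds).
Step 4: error magnitude e = S_0/v_1 = S_0·∏_{j≠1}(α_1 − α_j) = 12·12 = 144 ≡ 1 (mod 13).
Step 5: correct position 1: c_1 = r_1 − e = 5 − 1 ≡ 4 (mod 13). Hence c = [4, 8, 2, 7, 10].
  Check: interpolating c through the α_i gives m(x) = 9 + 5·x (degree < 2) with m(α_i) = c_i for every i, so c is indeed a codeword.


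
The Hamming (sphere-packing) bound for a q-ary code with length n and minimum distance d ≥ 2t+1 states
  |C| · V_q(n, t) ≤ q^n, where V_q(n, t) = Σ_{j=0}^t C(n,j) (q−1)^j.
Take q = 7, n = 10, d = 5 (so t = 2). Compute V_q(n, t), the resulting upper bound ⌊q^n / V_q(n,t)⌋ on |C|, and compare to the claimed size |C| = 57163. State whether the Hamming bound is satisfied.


V_q(n, t) = 1681, q^n = 282475249, Hamming bound = 168040, |C| = 57163 ≤ bound (satisfied).

Step 1: Compute V_q(n, t) = Σ_{j=0}^2 C(n, j) (q−1)^j.
  j = 0: C(10,0)·(6)^0 = 1·1 = 1.
  j = 1: C(10,1)·(6)^1 = 10·6 = 60.
  j = 2: C(10,2)·(6)^2 = 45·36 = 1620.
  V_q(n, t) = 1 + 60 + 1620 = 1681.
Step 2: q^n = 7^10 = 282475249.
Step 3: Hamming bound ⌊q^n / V_q(n,t)⌋ = ⌊282475249/1681⌋ = 168040.
Step 4: Compare |C| = 57163 to 168040: satisfied.
The claimed |C| lies below the Hamming bound.


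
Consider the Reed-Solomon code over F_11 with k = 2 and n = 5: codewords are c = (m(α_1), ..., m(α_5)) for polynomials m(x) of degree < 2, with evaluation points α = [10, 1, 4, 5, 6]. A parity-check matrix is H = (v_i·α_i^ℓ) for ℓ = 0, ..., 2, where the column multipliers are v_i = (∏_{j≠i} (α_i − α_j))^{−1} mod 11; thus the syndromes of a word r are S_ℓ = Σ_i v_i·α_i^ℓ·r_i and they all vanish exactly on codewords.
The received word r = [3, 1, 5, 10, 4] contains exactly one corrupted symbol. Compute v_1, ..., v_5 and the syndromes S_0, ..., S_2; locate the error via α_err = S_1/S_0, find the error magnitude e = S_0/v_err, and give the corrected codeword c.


S = (6, 5, 6), error at position 1, error magnitude e = 1, c = [2, 1, 5, 10, 4].

Step 1: column multipliers v_i = (∏_{j≠i}(α_i − α_j))^{−1} mod 11.
  i = 1 (α = 10): (10−1)(10−4)(10−5)(10−6) = 9·6·5·4 = 1080 ≡ 2, so v_1 = 2^{−1} = 6 (mod 11).
  i = 2 (α = 1): (1−10)(1−4)(1−5)(1−6) = (−9)·(−3)·(−4)·(−5) = 540 ≡ 1, so v_2 = 1^{−1} = 1 (mod 11).
  i = 3 (α = 4): (4−10)(4−1)(4−5)(4−6) = (−6)·3·(−1)·(−2) = −36 ≡ 8, so v_3 = 8^{−1} = 7 (mod 11).
  i = 4 (α = 5): (5−10)(5−1)(5−4)(5−6) = (−5)·4·1·(−1) = 20 ≡ 9, so v_4 = 9^{−1} = 5 (mod 11).
  i = 5 (α = 6): (6−10)(6−1)(6−4)(6−5) = (−4)·5·2·1 = −40 ≡ 4, so v_5 = 4^{−1} = 3 (mod 11).
  v = [6, 1, 7, 5, 3].
Step 2: syndromes of r = [3, 1, 5, 10, 4] (all sums mod 11).
  S_0 = Σ v_i r_i = 6·3 + 1·1 + 7·5 + 5·10 + 3·4 = 116 ≡ 6.
  S_1 = Σ v_i α_i r_i = 6·10·3 + 1·1·1 + 7·4·5 + 5·5·10 + 3·6·4 = 643 ≡ 5.
  α_i^2 mod 11 = [1, 1, 5, 3, 3].
  S_2 = Σ v_i α_i^2 r_i = 6·1·3 + 1·1·1 + 7·5·5 + 5·3·10 + 3·3·4 = 380 ≡ 6.
  S = (6, 5, 6) ≠ 0, so r is not a codeword (an error is present).
Step 3: locate the error. For a single error e at position i, S_ℓ = v_i·e·α_i^ℓ, so α_err = S_1/S_0.
  S_0^{−1} = 6^{−1} = 2 (mod 11), so α_err = 5·2 = 10 ≡ 10 = α_1. Error position i = 1.
  Consistency check: S_2/S_1 = 6·9 = 54 ≡ 10 = α_err ✓ (single-error assumption holds).
Step 4: error magnitude e = S_0/v_1 = S_0·∏_{j≠1}(α_1 − α_j) = 6·2 = 12 ≡ 1 (mod 11).
Step 5: correct position 1: c_1 = r_1 − e = 3 − 1 ≡ 2 (mod 11). Hence c = [2, 1, 5, 10, 4].
  Check: interpolating c through the α_i gives m(x) = 7 + 5·x (degree < 2) with m(α_i) = c_i for every i, so c is indeed a codeword.


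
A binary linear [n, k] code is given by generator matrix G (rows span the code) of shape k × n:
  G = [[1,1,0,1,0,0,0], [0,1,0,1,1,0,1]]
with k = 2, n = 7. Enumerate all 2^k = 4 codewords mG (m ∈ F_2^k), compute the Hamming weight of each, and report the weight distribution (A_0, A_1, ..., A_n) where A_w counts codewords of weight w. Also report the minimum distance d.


Weight distribution: A_0 = 1, A_3 = 2, A_4 = 1. Minimum distance d = 3.

Enumerate all 2^2 = 4 messages m ∈ F_2^2.
For each, compute codeword c = mG in F_2^7, then tally its weight.
  m = 00 → c = 0000000, weight = 0.
  m = 10 → c = 1101000, weight = 3.
  m = 01 → c = 0101101, weight = 4.
  m = 11 → c = 1000101, weight = 3.
Tally weights:
  weight 0: 1 codewords.
  weight 3: 2 codewords.
  weight 4: 1 codewords.
Minimum distance d = smallest w > 0 with A_w > 0 = 3.
Sanity: Σ A_w = 4 = 2^2 = 4 ✓.


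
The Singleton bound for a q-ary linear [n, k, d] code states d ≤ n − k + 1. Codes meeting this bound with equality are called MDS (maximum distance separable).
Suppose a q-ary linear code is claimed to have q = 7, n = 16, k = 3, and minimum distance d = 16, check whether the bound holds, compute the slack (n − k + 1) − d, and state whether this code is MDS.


Singleton RHS = n − k + 1 = 14, slack = -2, bound violated (no such code; not MDS).

Singleton bound: d ≤ n − k + 1.
Here n = 16, k = 3, so n − k + 1 = 14.
Given d = 16, check d ≤ 14: NO.
Slack = (n − k + 1) − d = -2.
The slack is negative: d = 16 exceeds n − k + 1 = 14 by 2, so the Singleton bound is violated and no linear [16, 3, 16]_7 code can exist. In particular it is not MDS (MDS requires d = n − k + 1 exactly).
Description: the claimed parameters are [16, 3, 16]_7; such a code would be impossible (violates the Singleton bound).


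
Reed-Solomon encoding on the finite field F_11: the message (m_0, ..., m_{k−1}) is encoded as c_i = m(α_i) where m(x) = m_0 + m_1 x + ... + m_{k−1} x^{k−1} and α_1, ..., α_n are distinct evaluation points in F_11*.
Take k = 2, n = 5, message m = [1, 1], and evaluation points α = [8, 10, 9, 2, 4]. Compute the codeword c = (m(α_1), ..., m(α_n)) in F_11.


c = [9, 0, 10, 3, 5]

Message polynomial: m(x) = 1 + 1·x (mod 11).
For each evaluation point α_i, compute m(α_i) mod 11:
  α_1 = 8: Horner steps 1 → 9, so m(8) = 9.
  α_2 = 10: Horner steps 1 → 0, so m(10) = 0.
  α_3 = 9: Horner steps 1 → 10, so m(9) = 10.
  α_4 = 2: Horner steps 1 → 3, so m(2) = 3.
  α_5 = 4: Horner steps 1 → 5, so m(4) = 5.
Codeword c = [9, 0, 10, 3, 5] ∈ F_11^5.


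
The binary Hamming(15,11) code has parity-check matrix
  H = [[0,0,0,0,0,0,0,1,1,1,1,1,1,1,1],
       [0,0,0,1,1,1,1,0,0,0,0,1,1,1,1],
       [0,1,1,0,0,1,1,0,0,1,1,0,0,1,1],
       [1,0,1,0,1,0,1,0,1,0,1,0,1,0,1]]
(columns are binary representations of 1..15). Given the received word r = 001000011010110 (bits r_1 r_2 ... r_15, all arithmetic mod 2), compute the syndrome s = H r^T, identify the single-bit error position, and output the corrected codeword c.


s = (1, 0, 1, 0)^T, error position = 10, corrected codeword c = 001000011110110

Compute s = H r^T mod 2 one row at a time:
  s_1 = 1 + 1 + 0 + 1 + 0 + 1 + 1 + 0 = 5 ≡ 1 (mod 2).
  s_2 = 0 + 0 + 0 + 0 + 0 + 1 + 1 + 0 = 2 ≡ 0 (mod 2).
  s_3 = 0 + 1 + 0 + 0 + 0 + 1 + 1 + 0 = 3 ≡ 1 (mod 2).
  s_4 = 0 + 1 + 0 + 0 + 1 + 1 + 1 + 0 = 4 ≡ 0 (mod 2).
s = (1, 0, 1, 0)^T — this equals column 10 of H (binary 1010), so error is at position 10.
Correct: flip bit 10 of r = 001000011010110 to get c = 001000011110110.


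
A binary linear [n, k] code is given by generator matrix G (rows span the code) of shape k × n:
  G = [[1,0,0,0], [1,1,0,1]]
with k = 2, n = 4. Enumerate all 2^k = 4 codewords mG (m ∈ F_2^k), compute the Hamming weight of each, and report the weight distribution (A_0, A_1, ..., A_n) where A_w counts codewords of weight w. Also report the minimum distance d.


Weight distribution: A_0 = 1, A_1 = 1, A_2 = 1, A_3 = 1. Minimum distance d = 1.

Enumerate all 2^2 = 4 messages m ∈ F_2^2.
For each, compute codeword c = mG in F_2^4, then tally its weight.
  m = 00 → c = 0000, weight = 0.
  m = 10 → c = 1000, weight = 1.
  m = 01 → c = 1101, weight = 3.
  m = 11 → c = 0101, weight = 2.
Tally weights:
  weight 0: 1 codewords.
  weight 1: 1 codewords.
  weight 2: 1 codewords.
  weight 3: 1 codewords.
Minimum distance d = smallest w > 0 with A_w > 0 = 1.
Sanity: Σ A_w = 4 = 2^2 = 4 ✓.


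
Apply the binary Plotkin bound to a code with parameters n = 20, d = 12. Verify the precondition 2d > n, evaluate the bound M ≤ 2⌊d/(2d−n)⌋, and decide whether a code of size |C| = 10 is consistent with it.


Plotkin bound M ≤ 6; given |C| = 10 > bound (violated).

Check applicability: 2d = 24, n = 20.
2d − n = 4 > 0, so Plotkin applies.
Compute d/(2d−n) = 12/4 ≈ 3.0000.
⌊d/(2d−n)⌋ = 3.
Plotkin bound: M ≤ 2·3 = 6.
Given |C| = 10, check: VIOLATED.
This |C| is above the Plotkin bound, so no binary code with n = 20, d = 12 and 10 codewords exists.


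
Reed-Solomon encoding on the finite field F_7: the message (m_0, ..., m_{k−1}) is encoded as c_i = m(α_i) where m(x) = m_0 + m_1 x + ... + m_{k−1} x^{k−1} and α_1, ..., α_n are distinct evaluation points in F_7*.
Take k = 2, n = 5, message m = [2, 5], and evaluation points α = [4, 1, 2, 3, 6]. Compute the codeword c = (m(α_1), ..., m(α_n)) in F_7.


c = [1, 0, 5, 3, 4]

Message polynomial: m(x) = 2 + 5·x (mod 7).
For each evaluation point α_i, compute m(α_i) mod 7:
  α_1 = 4: Horner steps 5 → 1, so m(4) = 1.
  α_2 = 1: Horner steps 5 → 0, so m(1) = 0.
  α_3 = 2: Horner steps 5 → 5, so m(2) = 5.
  α_4 = 3: Horner steps 5 → 3, so m(3) = 3.
  α_5 = 6: Horner steps 5 → 4, so m(6) = 4.
Codeword c = [1, 0, 5, 3, 4] ∈ F_7^5.


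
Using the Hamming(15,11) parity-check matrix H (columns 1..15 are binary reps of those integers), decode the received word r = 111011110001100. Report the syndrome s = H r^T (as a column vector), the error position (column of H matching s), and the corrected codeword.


s = (1, 1, 0, 1)^T, error position = 13, corrected codeword c = 111011110001000

Compute s = H r^T mod 2 one row at a time:
  s_1 = 1 + 0 + 0 + 0 + 1 + 1 + 0 + 0 = 3 ≡ 1 (mod 2).
  s_2 = 0 + 1 + 1 + 1 + 1 + 1 + 0 + 0 = 5 ≡ 1 (mod 2).
  s_3 = 1 + 1 + 1 + 1 + 0 + 0 + 0 + 0 = 4 ≡ 0 (mod 2).
  s_4 = 1 + 1 + 1 + 1 + 0 + 0 + 1 + 0 = 5 ≡ 1 (mod 2).
s = (1, 1, 0, 1)^T — this equals column 13 of H (binary 1101), so error is at position 13.
Correct: flip bit 13 of r = 111011110001100 to get c = 111011110001000.


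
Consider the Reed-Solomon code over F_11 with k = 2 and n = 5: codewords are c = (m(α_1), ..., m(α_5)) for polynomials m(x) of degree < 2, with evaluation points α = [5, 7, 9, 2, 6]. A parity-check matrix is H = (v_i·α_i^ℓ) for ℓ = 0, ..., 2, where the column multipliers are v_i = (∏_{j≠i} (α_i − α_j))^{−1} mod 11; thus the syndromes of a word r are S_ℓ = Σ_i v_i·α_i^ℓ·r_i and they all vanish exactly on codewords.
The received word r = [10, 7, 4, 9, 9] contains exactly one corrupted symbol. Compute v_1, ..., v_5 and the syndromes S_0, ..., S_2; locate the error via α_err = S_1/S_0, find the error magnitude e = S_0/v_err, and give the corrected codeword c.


S = (6, 3, 7), error at position 5, error magnitude e = 6, c = [10, 7, 4, 9, 3].

Step 1: column multipliers v_i = (∏_{j≠i}(α_i − α_j))^{−1} mod 11.
  i = 1 (α = 5): (5−7)(5−9)(5−2)(5−6) = (−2)·(−4)·3·(−1) = −24 ≡ 9, so v_1 = 9^{−1} = 5 (mod 11).
  i = 2 (α = 7): (7−5)(7−9)(7−2)(7−6) = 2·(−2)·5·1 = −20 ≡ 2, so v_2 = 2^{−1} = 6 (mod 11).
  i = 3 (α = 9): (9−5)(9−7)(9−2)(9−6) = 4·2·7·3 = 168 ≡ 3, so v_3 = 3^{−1} = 4 (mod 11).
  i = 4 (α = 2): (2−5)(2−7)(2−9)(2−6) = (−3)·(−5)·(−7)·(−4) = 420 ≡ 2, so v_4 = 2^{−1} = 6 (mod 11).
  i = 5 (α = 6): (6−5)(6−7)(6−9)(6−2) = 1·(−1)·(−3)·4 = 12 ≡ 1, so v_5 = 1^{−1} = 1 (mod 11).
  v = [5, 6, 4, 6, 1].
Step 2: syndromes of r = [10, 7, 4, 9, 9] (all sums mod 11).
  S_0 = Σ v_i r_i = 5·10 + 6·7 + 4·4 + 6·9 + 1·9 = 171 ≡ 6.
  S_1 = Σ v_i α_i r_i = 5·5·10 + 6·7·7 + 4·9·4 + 6·2·9 + 1·6·9 = 850 ≡ 3.
  α_i^2 mod 11 = [3, 5, 4, 4, 3].
  S_2 = Σ v_i α_i^2 r_i = 5·3·10 + 6·5·7 + 4·4·4 + 6·4·9 + 1·3·9 = 667 ≡ 7.
  S = (6, 3, 7) ≠ 0, so r is not a codeword (an error is present).
Step 3: locate the error. For a single error e at position i, S_ℓ = v_i·e·α_i^ℓ, so α_err = S_1/S_0.
  S_0^{−1} = 6^{−1} = 2 (mod 11), so α_err = 3·2 = 6 ≡ 6 = α_5. Error position i = 5.
  Consistency check: S_2/S_1 = 7·4 = 28 ≡ 6 = α_err ✓ (single-error assumption holds).
Step 4: error magnitude e = S_0/v_5 = S_0·∏_{j≠5}(α_5 − α_j) = 6·1 = 6 ≡ 6 (mod 11).
Step 5: correct position 5: c_5 = r_5 − e = 9 − 6 ≡ 3 (mod 11). Hence c = [10, 7, 4, 9, 3].
  Check: interpolating c through the α_i gives m(x) = 1 + 4·x (degree < 2) with m(α_i) = c_i for every i, so c is indeed a codeword.


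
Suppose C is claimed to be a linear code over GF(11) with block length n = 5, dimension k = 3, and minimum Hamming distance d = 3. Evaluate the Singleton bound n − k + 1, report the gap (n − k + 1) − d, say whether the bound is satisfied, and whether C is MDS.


Singleton RHS = n − k + 1 = 3, slack = 0, bound satisfied, MDS.

Singleton bound: d ≤ n − k + 1.
Here n = 5, k = 3, so n − k + 1 = 3.
Given d = 3, check d ≤ 3: YES.
Slack = (n − k + 1) − d = 0.
The code is MDS (slack = 0).
Description: the claimed parameters are [5, 3, 3]_11; such a code would be MDS (meets Singleton bound).


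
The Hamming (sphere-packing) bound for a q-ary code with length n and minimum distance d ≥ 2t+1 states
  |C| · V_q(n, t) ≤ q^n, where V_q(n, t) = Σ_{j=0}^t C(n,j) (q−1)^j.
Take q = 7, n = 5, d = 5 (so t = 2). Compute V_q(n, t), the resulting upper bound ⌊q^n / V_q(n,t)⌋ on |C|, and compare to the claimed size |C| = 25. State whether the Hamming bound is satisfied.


V_q(n, t) = 391, q^n = 16807, Hamming bound = 42, |C| = 25 ≤ bound (satisfied).

Step 1: Compute V_q(n, t) = Σ_{j=0}^2 C(n, j) (q−1)^j.
  j = 0: C(5,0)·(6)^0 = 1·1 = 1.
  j = 1: C(5,1)·(6)^1 = 5·6 = 30.
  j = 2: C(5,2)·(6)^2 = 10·36 = 360.
  V_q(n, t) = 1 + 30 + 360 = 391.
Step 2: q^n = 7^5 = 16807.
Step 3: Hamming bound ⌊q^n / V_q(n,t)⌋ = ⌊16807/391⌋ = 42.
Step 4: Compare |C| = 25 to 42: satisfied.
The claimed |C| lies below the Hamming bound.


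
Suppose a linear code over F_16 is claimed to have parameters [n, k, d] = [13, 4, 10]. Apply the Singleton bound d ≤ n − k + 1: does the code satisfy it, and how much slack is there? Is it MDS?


Singleton RHS = n − k + 1 = 10, slack = 0, bound satisfied, MDS.

Singleton bound: d ≤ n − k + 1.
Here n = 13, k = 4, so n − k + 1 = 10.
Given d = 10, check d ≤ 10: YES.
Slack = (n − k + 1) − d = 0.
The code is MDS (slack = 0).
Description: the claimed parameters are [13, 4, 10]_16; such a code would be MDS (meets Singleton bound).


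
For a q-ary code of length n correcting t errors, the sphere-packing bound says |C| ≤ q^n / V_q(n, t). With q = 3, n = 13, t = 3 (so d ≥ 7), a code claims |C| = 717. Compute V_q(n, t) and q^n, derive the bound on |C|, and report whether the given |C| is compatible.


V_q(n, t) = 2627, q^n = 1594323, Hamming bound = 606, |C| = 717 > bound (violated).

Step 1: Compute V_q(n, t) = Σ_{j=0}^3 C(n, j) (q−1)^j.
  j = 0: C(13,0)·(2)^0 = 1·1 = 1.
  j = 1: C(13,1)·(2)^1 = 13·2 = 26.
  j = 2: C(13,2)·(2)^2 = 78·4 = 312.
  j = 3: C(13,3)·(2)^3 = 286·8 = 2288.
  V_q(n, t) = 1 + 26 + 312 + 2288 = 2627.
Step 2: q^n = 3^13 = 1594323.
Step 3: Hamming bound ⌊q^n / V_q(n,t)⌋ = ⌊1594323/2627⌋ = 606.
Step 4: Compare |C| = 717 to 606: violated.
The claimed |C| lies above the Hamming bound, so no 3-ary code of length 13 with d ≥ 7 can have 717 codewords.


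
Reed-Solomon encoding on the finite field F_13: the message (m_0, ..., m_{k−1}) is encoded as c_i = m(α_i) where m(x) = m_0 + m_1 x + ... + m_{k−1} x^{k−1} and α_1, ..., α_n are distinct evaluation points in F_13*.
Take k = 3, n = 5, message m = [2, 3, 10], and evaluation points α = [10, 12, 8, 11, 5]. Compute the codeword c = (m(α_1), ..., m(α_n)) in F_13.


c = [5, 9, 3, 10, 7]

Message polynomial: m(x) = 2 + 3·x + 10·x^2 (mod 13).
For each evaluation point α_i, compute m(α_i) mod 13:
  α_1 = 10: Horner steps 10 → 12 → 5, so m(10) = 5.
  α_2 = 12: Horner steps 10 → 6 → 9, so m(12) = 9.
  α_3 = 8: Horner steps 10 → 5 → 3, so m(8) = 3.
  α_4 = 11: Horner steps 10 → 9 → 10, so m(11) = 10.
  α_5 = 5: Horner steps 10 → 1 → 7, so m(5) = 7.
Codeword c = [5, 9, 3, 10, 7] ∈ F_13^5.
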